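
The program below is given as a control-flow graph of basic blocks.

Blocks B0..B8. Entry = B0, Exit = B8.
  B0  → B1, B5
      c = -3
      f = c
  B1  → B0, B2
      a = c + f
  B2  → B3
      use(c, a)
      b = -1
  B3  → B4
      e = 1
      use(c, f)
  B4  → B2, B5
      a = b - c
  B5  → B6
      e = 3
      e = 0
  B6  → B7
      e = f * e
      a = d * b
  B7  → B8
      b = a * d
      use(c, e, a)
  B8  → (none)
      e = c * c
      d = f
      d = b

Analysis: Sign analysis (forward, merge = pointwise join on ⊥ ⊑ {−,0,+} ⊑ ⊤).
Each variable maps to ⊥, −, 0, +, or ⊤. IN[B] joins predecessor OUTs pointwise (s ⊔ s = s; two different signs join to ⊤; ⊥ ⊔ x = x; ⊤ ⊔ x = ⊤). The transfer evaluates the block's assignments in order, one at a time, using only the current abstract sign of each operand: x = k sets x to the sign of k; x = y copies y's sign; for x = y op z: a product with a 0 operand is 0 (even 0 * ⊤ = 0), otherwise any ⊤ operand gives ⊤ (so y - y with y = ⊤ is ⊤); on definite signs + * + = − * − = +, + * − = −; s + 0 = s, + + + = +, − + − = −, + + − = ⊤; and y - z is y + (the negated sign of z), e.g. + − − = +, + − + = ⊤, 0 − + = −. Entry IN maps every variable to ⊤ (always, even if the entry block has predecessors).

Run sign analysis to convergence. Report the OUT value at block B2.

Converged values:
  B0:   IN=(all ⊤)   OUT={c:-, f:-; rest ⊤}
  B1:   IN={c:-, f:-; rest ⊤}   OUT={a:-, c:-, f:-; rest ⊤}
  B2:   IN={c:-, f:-; rest ⊤}   OUT={b:-, c:-, f:-; rest ⊤}
  B3:   IN={b:-, c:-, f:-; rest ⊤}   OUT={b:-, c:-, e:+, f:-; rest ⊤}
  B4:   IN={b:-, c:-, e:+, f:-; rest ⊤}   OUT={b:-, c:-, e:+, f:-; rest ⊤}
  B5:   IN={c:-, f:-; rest ⊤}   OUT={c:-, e:0, f:-; rest ⊤}
  B6:   IN={c:-, e:0, f:-; rest ⊤}   OUT={c:-, e:0, f:-; rest ⊤}
  B7:   IN={c:-, e:0, f:-; rest ⊤}   OUT={c:-, e:0, f:-; rest ⊤}
  B8:   IN={c:-, e:0, f:-; rest ⊤}   OUT={c:-, e:+, f:-; rest ⊤}

Merge at B2: IN[B2] = OUT[B1] ⊔ OUT[B4] = {a: ⊤, b: ⊤, c: -, d: ⊤, e: ⊤, f: -}
Applying B2's transfer function to that IN value gives OUT[B2] (row B2 above).

Answer: {a: ⊤, b: -, c: -, d: ⊤, e: ⊤, f: -}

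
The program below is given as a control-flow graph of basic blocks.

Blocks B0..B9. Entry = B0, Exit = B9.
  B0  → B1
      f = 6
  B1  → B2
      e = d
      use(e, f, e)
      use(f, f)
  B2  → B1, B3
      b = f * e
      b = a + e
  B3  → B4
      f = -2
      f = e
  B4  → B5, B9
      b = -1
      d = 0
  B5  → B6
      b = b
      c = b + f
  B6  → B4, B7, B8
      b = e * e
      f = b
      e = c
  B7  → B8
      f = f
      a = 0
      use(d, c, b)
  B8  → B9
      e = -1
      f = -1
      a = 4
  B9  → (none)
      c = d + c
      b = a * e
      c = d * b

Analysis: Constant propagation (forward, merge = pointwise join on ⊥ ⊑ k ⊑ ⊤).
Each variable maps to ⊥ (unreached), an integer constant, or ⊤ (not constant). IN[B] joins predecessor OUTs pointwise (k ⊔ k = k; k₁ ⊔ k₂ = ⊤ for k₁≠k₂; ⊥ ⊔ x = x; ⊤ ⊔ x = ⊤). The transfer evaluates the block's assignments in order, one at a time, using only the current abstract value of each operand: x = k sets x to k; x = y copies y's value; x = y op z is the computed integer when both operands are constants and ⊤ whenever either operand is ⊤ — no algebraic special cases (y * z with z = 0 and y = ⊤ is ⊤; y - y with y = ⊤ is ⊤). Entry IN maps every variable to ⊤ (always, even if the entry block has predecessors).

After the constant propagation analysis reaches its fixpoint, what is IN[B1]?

Fixpoint table:
  B0:  IN=(all ⊤)  OUT={f:6; rest ⊤}
  B1:  IN={f:6; rest ⊤}  OUT={f:6; rest ⊤}
  B2:  IN={f:6; rest ⊤}  OUT={f:6; rest ⊤}
  B3:  IN={f:6; rest ⊤}  OUT=(all ⊤)
  B4:  IN=(all ⊤)  OUT={b:-1, d:0; rest ⊤}
  B5:  IN={b:-1, d:0; rest ⊤}  OUT={b:-1, d:0; rest ⊤}
  B6:  IN={b:-1, d:0; rest ⊤}  OUT={d:0; rest ⊤}
  B7:  IN={d:0; rest ⊤}  OUT={a:0, d:0; rest ⊤}
  B8:  IN={d:0; rest ⊤}  OUT={a:4, d:0, e:-1, f:-1; rest ⊤}
  B9:  IN={d:0; rest ⊤}  OUT={d:0; rest ⊤}

Merge at B1: IN[B1] = OUT[B0] ⊔ OUT[B2] = {a: ⊤, b: ⊤, c: ⊤, d: ⊤, e: ⊤, f: 6}

Answer: {a: ⊤, b: ⊤, c: ⊤, d: ⊤, e: ⊤, f: 6}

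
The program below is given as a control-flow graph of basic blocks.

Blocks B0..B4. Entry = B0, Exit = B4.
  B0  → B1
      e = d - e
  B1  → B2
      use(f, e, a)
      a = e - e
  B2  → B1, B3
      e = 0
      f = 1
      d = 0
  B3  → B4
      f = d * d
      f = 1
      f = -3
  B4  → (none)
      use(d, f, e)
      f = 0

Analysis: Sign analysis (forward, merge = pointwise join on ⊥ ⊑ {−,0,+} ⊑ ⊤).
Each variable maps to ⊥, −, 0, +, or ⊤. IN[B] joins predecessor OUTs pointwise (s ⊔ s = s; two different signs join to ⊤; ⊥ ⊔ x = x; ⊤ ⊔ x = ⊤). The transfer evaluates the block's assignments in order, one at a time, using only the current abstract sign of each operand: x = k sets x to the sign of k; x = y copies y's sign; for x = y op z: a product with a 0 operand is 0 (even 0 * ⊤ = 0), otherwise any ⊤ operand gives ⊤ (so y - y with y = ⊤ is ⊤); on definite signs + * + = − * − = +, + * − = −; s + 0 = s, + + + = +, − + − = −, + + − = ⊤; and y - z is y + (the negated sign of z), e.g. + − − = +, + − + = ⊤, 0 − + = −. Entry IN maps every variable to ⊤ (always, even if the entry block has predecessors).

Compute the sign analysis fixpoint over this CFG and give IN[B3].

Answer: {a: ⊤, b: ⊤, c: ⊤, d: 0, e: 0, f: +}

Trace:
Per-block solution:
  B0: | IN=(all ⊤) | OUT=(all ⊤)
  B1: | IN=(all ⊤) | OUT=(all ⊤)
  B2: | IN=(all ⊤) | OUT={d:0, e:0, f:+; rest ⊤}
  B3: | IN={d:0, e:0, f:+; rest ⊤} | OUT={d:0, e:0, f:-; rest ⊤}
  B4: | IN={d:0, e:0, f:-; rest ⊤} | OUT={d:0, e:0, f:0; rest ⊤}

Merge at B3: IN[B3] = OUT[B2] = {a: ⊤, b: ⊤, c: ⊤, d: 0, e: 0, f: +}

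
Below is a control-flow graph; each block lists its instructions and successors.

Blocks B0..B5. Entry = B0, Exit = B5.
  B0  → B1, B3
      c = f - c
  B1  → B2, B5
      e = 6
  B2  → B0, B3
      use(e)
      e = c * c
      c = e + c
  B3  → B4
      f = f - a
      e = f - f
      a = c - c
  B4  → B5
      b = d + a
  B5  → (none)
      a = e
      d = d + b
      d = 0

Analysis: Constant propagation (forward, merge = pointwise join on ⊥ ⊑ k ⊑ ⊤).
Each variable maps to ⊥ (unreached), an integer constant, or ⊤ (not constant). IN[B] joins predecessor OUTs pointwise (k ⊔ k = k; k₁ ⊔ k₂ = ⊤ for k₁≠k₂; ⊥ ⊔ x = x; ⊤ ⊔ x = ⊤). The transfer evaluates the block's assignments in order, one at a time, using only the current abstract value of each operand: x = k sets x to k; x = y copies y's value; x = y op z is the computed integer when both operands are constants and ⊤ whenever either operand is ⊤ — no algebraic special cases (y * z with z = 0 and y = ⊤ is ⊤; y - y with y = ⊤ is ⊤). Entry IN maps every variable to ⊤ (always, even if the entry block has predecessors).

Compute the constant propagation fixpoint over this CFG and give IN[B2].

Answer: {a: ⊤, b: ⊤, c: ⊤, d: ⊤, e: 6, f: ⊤}

Working:
Fixpoint table:
  B0: | IN=(all ⊤) | OUT=(all ⊤)
  B1: | IN=(all ⊤) | OUT={e:6; rest ⊤}
  B2: | IN={e:6; rest ⊤} | OUT=(all ⊤)
  B3: | IN=(all ⊤) | OUT=(all ⊤)
  B4: | IN=(all ⊤) | OUT=(all ⊤)
  B5: | IN=(all ⊤) | OUT={d:0; rest ⊤}

Merge at B2: IN[B2] = OUT[B1] = {a: ⊤, b: ⊤, c: ⊤, d: ⊤, e: 6, f: ⊤}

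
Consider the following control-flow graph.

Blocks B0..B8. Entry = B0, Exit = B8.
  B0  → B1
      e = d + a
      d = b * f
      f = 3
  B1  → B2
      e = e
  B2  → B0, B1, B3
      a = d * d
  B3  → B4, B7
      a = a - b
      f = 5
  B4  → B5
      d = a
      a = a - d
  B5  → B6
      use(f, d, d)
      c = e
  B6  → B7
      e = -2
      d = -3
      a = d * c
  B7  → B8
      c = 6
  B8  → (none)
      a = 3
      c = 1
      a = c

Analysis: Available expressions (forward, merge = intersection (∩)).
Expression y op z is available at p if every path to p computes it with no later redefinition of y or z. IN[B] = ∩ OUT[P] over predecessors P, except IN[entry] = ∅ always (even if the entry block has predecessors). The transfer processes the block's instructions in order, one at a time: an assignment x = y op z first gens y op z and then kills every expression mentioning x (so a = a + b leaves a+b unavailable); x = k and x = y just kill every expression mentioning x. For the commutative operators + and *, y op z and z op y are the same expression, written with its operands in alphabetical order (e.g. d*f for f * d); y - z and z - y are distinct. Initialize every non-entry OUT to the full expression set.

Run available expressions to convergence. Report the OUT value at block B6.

Per-block solution:
  B0: | IN={} | OUT={}
  B1: | IN={} | OUT={}
  B2: | IN={} | OUT={d*d}
  B3: | IN={d*d} | OUT={d*d}
  B4: | IN={d*d} | OUT={}
  B5: | IN={} | OUT={}
  B6: | IN={} | OUT={c*d}
  B7: | IN={} | OUT={}
  B8: | IN={} | OUT={}

Merge at B6: IN[B6] = OUT[B5] = {}
Applying B6's transfer function to that IN value gives OUT[B6] (row B6 above).

Answer: {c*d}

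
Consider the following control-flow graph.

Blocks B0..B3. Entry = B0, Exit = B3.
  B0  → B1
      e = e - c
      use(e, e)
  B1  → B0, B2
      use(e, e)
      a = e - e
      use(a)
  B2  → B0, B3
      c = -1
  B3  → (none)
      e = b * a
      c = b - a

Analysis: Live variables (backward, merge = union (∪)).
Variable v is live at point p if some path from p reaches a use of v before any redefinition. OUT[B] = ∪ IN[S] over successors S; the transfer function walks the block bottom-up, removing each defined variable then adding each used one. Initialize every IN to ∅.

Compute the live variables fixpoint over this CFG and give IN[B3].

Per-block solution:
  B0: | IN={b, c, e} | OUT={b, c, e}
  B1: | IN={b, c, e} | OUT={a, b, c, e}
  B2: | IN={a, b, e} | OUT={a, b, c, e}
  B3: | IN={a, b} | OUT={}

B3 is the boundary node: OUT[B3] = {}
Applying B3's transfer function to that OUT value gives IN[B3] (row B3 above).

Answer: {a, b}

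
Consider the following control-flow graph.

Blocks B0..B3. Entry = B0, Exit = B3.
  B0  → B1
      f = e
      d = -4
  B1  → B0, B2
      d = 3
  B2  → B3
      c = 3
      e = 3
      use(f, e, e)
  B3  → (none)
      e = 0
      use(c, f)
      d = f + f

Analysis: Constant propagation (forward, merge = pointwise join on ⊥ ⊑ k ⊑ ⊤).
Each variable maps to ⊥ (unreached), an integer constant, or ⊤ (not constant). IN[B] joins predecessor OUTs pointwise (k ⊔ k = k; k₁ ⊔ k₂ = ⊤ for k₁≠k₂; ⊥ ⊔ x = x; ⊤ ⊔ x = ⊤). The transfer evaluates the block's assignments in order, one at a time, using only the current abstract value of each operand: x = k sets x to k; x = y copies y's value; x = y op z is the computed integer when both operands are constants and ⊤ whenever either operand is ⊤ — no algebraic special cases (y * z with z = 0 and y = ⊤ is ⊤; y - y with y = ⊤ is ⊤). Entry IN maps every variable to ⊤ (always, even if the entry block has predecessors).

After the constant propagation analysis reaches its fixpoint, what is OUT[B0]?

Fixpoint table:
  B0: | IN=(all ⊤) | OUT={d:-4; rest ⊤}
  B1: | IN={d:-4; rest ⊤} | OUT={d:3; rest ⊤}
  B2: | IN={d:3; rest ⊤} | OUT={c:3, d:3, e:3; rest ⊤}
  B3: | IN={c:3, d:3, e:3; rest ⊤} | OUT={c:3, e:0; rest ⊤}

Merge at B0 (entry node, so the boundary value (all ⊤) is joined with the incoming edge(s)): IN[B0] = (all ⊤) ⊔ OUT[B1] = {a: ⊤, b: ⊤, c: ⊤, d: ⊤, e: ⊤, f: ⊤}
Applying B0's transfer function to that IN value gives OUT[B0] (row B0 above).

Answer: {a: ⊤, b: ⊤, c: ⊤, d: -4, e: ⊤, f: ⊤}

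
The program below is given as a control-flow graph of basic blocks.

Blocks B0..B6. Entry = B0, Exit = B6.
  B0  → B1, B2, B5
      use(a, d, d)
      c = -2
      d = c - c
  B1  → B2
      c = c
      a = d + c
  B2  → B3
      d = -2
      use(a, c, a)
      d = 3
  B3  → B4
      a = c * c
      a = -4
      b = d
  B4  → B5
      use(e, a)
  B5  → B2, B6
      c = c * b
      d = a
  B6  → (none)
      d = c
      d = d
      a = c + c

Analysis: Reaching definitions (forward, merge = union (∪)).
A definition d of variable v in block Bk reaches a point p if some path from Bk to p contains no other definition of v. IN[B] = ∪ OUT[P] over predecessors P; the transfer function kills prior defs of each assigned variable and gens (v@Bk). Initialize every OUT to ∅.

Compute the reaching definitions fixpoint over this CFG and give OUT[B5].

Converged values:
  B0:  IN={}  OUT={c@B0, d@B0}
  B1:  IN={c@B0, d@B0}  OUT={a@B1, c@B1, d@B0}
  B2:  IN={a@B1, a@B3, b@B3, c@B0, c@B1, c@B5, d@B0, d@B5}  OUT={a@B1, a@B3, b@B3, c@B0, c@B1, c@B5, d@B2}
  B3:  IN={a@B1, a@B3, b@B3, c@B0, c@B1, c@B5, d@B2}  OUT={a@B3, b@B3, c@B0, c@B1, c@B5, d@B2}
  B4:  IN={a@B3, b@B3, c@B0, c@B1, c@B5, d@B2}  OUT={a@B3, b@B3, c@B0, c@B1, c@B5, d@B2}
  B5:  IN={a@B3, b@B3, c@B0, c@B1, c@B5, d@B0, d@B2}  OUT={a@B3, b@B3, c@B5, d@B5}
  B6:  IN={a@B3, b@B3, c@B5, d@B5}  OUT={a@B6, b@B3, c@B5, d@B6}

Merge at B5: IN[B5] = OUT[B0] ⊔ OUT[B4] = {a@B3, b@B3, c@B0, c@B1, c@B5, d@B0, d@B2}
Applying B5's transfer function to that IN value gives OUT[B5] (row B5 above).

Answer: {a@B3, b@B3, c@B5, d@B5}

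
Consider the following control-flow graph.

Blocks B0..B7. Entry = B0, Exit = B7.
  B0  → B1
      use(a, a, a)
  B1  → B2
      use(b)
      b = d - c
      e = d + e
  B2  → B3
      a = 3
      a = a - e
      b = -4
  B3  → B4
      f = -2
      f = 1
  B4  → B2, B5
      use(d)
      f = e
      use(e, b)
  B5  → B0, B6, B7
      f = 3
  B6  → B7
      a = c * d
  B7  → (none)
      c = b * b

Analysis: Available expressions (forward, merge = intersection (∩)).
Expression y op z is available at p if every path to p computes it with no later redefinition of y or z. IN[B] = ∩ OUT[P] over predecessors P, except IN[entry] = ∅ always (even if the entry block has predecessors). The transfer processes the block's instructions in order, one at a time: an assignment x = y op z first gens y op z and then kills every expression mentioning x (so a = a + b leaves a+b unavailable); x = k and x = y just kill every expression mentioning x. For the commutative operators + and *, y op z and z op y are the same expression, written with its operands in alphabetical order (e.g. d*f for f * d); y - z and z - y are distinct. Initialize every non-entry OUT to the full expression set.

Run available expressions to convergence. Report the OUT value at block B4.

Per-block solution:
  B0:   IN={}   OUT={}
  B1:   IN={}   OUT={d-c}
  B2:   IN={d-c}   OUT={d-c}
  B3:   IN={d-c}   OUT={d-c}
  B4:   IN={d-c}   OUT={d-c}
  B5:   IN={d-c}   OUT={d-c}
  B6:   IN={d-c}   OUT={c*d, d-c}
  B7:   IN={d-c}   OUT={b*b}

Merge at B4: IN[B4] = OUT[B3] = {d-c}
Applying B4's transfer function to that IN value gives OUT[B4] (row B4 above).

Answer: {d-c}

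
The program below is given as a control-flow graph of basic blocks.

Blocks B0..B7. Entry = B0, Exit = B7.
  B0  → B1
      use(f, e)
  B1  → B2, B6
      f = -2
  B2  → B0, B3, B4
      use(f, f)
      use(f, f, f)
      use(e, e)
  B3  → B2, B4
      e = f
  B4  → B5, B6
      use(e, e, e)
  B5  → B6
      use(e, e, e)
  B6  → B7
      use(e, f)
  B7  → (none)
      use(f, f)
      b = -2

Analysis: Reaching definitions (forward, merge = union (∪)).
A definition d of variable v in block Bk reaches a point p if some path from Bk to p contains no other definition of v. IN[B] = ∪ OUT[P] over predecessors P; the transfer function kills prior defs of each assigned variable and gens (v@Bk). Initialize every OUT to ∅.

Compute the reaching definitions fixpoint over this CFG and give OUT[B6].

Per-block solution:
  B0:  IN={e@B3, f@B1}  OUT={e@B3, f@B1}
  B1:  IN={e@B3, f@B1}  OUT={e@B3, f@B1}
  B2:  IN={e@B3, f@B1}  OUT={e@B3, f@B1}
  B3:  IN={e@B3, f@B1}  OUT={e@B3, f@B1}
  B4:  IN={e@B3, f@B1}  OUT={e@B3, f@B1}
  B5:  IN={e@B3, f@B1}  OUT={e@B3, f@B1}
  B6:  IN={e@B3, f@B1}  OUT={e@B3, f@B1}
  B7:  IN={e@B3, f@B1}  OUT={b@B7, e@B3, f@B1}

Merge at B6: IN[B6] = OUT[B1] ⊔ OUT[B4] ⊔ OUT[B5] = {e@B3, f@B1}
Applying B6's transfer function to that IN value gives OUT[B6] (row B6 above).

Answer: {e@B3, f@B1}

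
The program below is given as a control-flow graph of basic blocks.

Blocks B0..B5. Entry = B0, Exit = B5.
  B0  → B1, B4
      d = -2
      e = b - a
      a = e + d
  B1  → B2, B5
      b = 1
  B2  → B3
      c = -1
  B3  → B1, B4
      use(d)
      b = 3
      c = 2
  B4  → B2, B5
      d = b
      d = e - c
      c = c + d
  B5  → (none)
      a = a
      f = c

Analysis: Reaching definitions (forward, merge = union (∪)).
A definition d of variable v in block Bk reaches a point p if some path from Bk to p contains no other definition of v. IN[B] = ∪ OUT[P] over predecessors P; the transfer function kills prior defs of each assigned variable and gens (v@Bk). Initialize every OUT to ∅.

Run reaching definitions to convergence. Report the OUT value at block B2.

Answer: {a@B0, b@B1, b@B3, c@B2, d@B0, d@B4, e@B0}

Trace:
Fixpoint table:
  B0:   IN={}   OUT={a@B0, d@B0, e@B0}
  B1:   IN={a@B0, b@B3, c@B3, d@B0, d@B4, e@B0}   OUT={a@B0, b@B1, c@B3, d@B0, d@B4, e@B0}
  B2:   IN={a@B0, b@B1, b@B3, c@B3, c@B4, d@B0, d@B4, e@B0}   OUT={a@B0, b@B1, b@B3, c@B2, d@B0, d@B4, e@B0}
  B3:   IN={a@B0, b@B1, b@B3, c@B2, d@B0, d@B4, e@B0}   OUT={a@B0, b@B3, c@B3, d@B0, d@B4, e@B0}
  B4:   IN={a@B0, b@B3, c@B3, d@B0, d@B4, e@B0}   OUT={a@B0, b@B3, c@B4, d@B4, e@B0}
  B5:   IN={a@B0, b@B1, b@B3, c@B3, c@B4, d@B0, d@B4, e@B0}   OUT={a@B5, b@B1, b@B3, c@B3, c@B4, d@B0, d@B4, e@B0, f@B5}

Merge at B2: IN[B2] = OUT[B1] ⊔ OUT[B4] = {a@B0, b@B1, b@B3, c@B3, c@B4, d@B0, d@B4, e@B0}
Applying B2's transfer function to that IN value gives OUT[B2] (row B2 above).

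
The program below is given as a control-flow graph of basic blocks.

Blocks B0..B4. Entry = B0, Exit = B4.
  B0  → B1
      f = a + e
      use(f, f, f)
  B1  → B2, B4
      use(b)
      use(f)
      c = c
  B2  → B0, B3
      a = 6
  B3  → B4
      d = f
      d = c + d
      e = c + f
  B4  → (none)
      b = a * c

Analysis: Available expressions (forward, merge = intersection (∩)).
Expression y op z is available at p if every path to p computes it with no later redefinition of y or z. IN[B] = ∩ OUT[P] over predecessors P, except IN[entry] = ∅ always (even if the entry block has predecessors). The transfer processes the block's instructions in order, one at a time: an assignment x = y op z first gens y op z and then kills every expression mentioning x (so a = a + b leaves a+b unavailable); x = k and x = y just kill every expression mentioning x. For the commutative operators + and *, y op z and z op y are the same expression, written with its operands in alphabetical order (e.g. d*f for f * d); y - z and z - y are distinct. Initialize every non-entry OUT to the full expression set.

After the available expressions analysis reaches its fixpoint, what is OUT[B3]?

Answer: {c+f}

Trace:
Converged values:
  B0: | IN={} | OUT={a+e}
  B1: | IN={a+e} | OUT={a+e}
  B2: | IN={a+e} | OUT={}
  B3: | IN={} | OUT={c+f}
  B4: | IN={} | OUT={a*c}

Merge at B3: IN[B3] = OUT[B2] = {}
Applying B3's transfer function to that IN value gives OUT[B3] (row B3 above).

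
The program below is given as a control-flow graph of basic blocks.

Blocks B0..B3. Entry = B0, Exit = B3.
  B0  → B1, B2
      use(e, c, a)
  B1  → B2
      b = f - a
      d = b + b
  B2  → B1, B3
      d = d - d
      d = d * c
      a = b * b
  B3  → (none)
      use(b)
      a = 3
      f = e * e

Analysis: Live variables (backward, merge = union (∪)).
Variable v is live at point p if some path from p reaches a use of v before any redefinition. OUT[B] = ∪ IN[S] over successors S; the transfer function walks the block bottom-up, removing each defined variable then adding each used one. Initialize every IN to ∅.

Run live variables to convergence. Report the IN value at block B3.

Answer: {b, e}

Derivation:
Converged values:
  B0:   IN={a, b, c, d, e, f}   OUT={a, b, c, d, e, f}
  B1:   IN={a, c, e, f}   OUT={b, c, d, e, f}
  B2:   IN={b, c, d, e, f}   OUT={a, b, c, e, f}
  B3:   IN={b, e}   OUT={}

B3 is the boundary node: OUT[B3] = {}
Applying B3's transfer function to that OUT value gives IN[B3] (row B3 above).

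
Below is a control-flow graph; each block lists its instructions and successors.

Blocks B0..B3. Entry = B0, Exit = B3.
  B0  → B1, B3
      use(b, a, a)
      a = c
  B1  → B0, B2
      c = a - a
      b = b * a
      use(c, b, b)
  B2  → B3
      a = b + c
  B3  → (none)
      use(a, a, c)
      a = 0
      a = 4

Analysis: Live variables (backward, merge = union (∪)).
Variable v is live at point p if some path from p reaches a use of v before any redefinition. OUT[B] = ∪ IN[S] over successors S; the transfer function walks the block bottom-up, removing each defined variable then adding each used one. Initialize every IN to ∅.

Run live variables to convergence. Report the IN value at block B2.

Answer: {b, c}

Derivation:
Converged values:
  B0:   IN={a, b, c}   OUT={a, b, c}
  B1:   IN={a, b}   OUT={a, b, c}
  B2:   IN={b, c}   OUT={a, c}
  B3:   IN={a, c}   OUT={}

Merge at B2: OUT[B2] = IN[B3] = {a, c}
Applying B2's transfer function to that OUT value gives IN[B2] (row B2 above).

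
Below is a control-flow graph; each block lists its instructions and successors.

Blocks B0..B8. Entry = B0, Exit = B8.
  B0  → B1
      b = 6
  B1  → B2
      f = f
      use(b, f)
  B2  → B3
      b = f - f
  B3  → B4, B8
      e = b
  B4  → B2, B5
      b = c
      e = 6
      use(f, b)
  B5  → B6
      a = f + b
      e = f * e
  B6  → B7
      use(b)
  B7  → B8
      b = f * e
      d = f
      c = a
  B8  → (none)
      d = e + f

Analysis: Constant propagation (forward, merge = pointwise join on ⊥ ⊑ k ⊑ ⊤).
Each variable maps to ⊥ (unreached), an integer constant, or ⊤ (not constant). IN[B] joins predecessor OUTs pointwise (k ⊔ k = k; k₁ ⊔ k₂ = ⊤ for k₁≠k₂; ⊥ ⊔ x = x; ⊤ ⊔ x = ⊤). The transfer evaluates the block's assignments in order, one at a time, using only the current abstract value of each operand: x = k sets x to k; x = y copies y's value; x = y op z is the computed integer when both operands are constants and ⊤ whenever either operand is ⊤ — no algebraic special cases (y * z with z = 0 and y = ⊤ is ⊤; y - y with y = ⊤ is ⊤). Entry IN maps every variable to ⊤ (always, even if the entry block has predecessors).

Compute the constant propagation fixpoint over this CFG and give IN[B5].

Answer: {a: ⊤, b: ⊤, c: ⊤, d: ⊤, e: 6, f: ⊤}

Derivation:
Per-block solution:
  B0:  IN=(all ⊤)  OUT={b:6; rest ⊤}
  B1:  IN={b:6; rest ⊤}  OUT={b:6; rest ⊤}
  B2:  IN=(all ⊤)  OUT=(all ⊤)
  B3:  IN=(all ⊤)  OUT=(all ⊤)
  B4:  IN=(all ⊤)  OUT={e:6; rest ⊤}
  B5:  IN={e:6; rest ⊤}  OUT=(all ⊤)
  B6:  IN=(all ⊤)  OUT=(all ⊤)
  B7:  IN=(all ⊤)  OUT=(all ⊤)
  B8:  IN=(all ⊤)  OUT=(all ⊤)

Merge at B5: IN[B5] = OUT[B4] = {a: ⊤, b: ⊤, c: ⊤, d: ⊤, e: 6, f: ⊤}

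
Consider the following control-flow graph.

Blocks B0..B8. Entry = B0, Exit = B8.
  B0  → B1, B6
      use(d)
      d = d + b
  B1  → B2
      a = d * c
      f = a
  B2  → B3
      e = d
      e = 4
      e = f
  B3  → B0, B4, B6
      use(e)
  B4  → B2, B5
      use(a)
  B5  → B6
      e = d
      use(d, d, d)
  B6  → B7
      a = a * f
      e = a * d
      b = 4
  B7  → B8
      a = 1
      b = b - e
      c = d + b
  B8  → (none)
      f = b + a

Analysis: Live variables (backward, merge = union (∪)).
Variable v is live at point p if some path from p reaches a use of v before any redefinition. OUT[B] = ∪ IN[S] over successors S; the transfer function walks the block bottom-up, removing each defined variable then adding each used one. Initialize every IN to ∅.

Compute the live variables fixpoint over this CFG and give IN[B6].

Answer: {a, d, f}

Trace:
Per-block solution:
  B0:   IN={a, b, c, d, f}   OUT={a, b, c, d, f}
  B1:   IN={b, c, d}   OUT={a, b, c, d, f}
  B2:   IN={a, b, c, d, f}   OUT={a, b, c, d, e, f}
  B3:   IN={a, b, c, d, e, f}   OUT={a, b, c, d, f}
  B4:   IN={a, b, c, d, f}   OUT={a, b, c, d, f}
  B5:   IN={a, d, f}   OUT={a, d, f}
  B6:   IN={a, d, f}   OUT={b, d, e}
  B7:   IN={b, d, e}   OUT={a, b}
  B8:   IN={a, b}   OUT={}

Merge at B6: OUT[B6] = IN[B7] = {b, d, e}
Applying B6's transfer function to that OUT value gives IN[B6] (row B6 above).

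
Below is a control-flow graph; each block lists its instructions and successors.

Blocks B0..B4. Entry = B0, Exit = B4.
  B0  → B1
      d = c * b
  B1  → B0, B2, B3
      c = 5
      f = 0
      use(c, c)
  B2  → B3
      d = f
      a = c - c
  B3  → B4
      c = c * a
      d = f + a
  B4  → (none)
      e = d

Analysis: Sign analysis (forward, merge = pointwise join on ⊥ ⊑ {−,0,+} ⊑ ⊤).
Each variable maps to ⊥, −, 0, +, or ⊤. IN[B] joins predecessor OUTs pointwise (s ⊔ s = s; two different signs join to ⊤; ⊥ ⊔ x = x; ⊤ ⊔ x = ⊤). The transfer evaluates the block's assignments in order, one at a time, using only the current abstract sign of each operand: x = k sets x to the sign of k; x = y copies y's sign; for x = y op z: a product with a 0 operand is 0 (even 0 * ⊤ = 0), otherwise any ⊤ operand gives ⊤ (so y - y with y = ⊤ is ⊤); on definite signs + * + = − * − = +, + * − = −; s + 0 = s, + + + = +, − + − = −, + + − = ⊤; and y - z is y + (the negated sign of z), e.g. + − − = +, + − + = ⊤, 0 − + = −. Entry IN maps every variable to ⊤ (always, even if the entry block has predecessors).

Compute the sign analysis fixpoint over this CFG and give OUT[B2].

Answer: {a: ⊤, b: ⊤, c: +, d: 0, e: ⊤, f: 0}

Derivation:
Fixpoint table:
  B0: | IN=(all ⊤) | OUT=(all ⊤)
  B1: | IN=(all ⊤) | OUT={c:+, f:0; rest ⊤}
  B2: | IN={c:+, f:0; rest ⊤} | OUT={c:+, d:0, f:0; rest ⊤}
  B3: | IN={c:+, f:0; rest ⊤} | OUT={f:0; rest ⊤}
  B4: | IN={f:0; rest ⊤} | OUT={f:0; rest ⊤}

Merge at B2: IN[B2] = OUT[B1] = {a: ⊤, b: ⊤, c: +, d: ⊤, e: ⊤, f: 0}
Applying B2's transfer function to that IN value gives OUT[B2] (row B2 above).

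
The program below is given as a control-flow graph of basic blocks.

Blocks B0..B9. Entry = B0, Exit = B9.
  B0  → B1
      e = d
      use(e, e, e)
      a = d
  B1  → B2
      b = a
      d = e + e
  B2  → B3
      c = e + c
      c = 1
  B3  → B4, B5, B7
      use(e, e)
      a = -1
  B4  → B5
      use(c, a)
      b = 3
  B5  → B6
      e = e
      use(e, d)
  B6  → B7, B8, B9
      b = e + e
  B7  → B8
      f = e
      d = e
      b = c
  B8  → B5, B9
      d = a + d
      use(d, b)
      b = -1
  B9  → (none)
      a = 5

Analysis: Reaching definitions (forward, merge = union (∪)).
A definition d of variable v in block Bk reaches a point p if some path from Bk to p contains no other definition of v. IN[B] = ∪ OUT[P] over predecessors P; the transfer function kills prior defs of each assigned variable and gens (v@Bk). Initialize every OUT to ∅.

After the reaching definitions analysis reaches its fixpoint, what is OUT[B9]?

Converged values:
  B0: | IN={} | OUT={a@B0, e@B0}
  B1: | IN={a@B0, e@B0} | OUT={a@B0, b@B1, d@B1, e@B0}
  B2: | IN={a@B0, b@B1, d@B1, e@B0} | OUT={a@B0, b@B1, c@B2, d@B1, e@B0}
  B3: | IN={a@B0, b@B1, c@B2, d@B1, e@B0} | OUT={a@B3, b@B1, c@B2, d@B1, e@B0}
  B4: | IN={a@B3, b@B1, c@B2, d@B1, e@B0} | OUT={a@B3, b@B4, c@B2, d@B1, e@B0}
  B5: | IN={a@B3, b@B1, b@B4, b@B8, c@B2, d@B1, d@B8, e@B0, e@B5, f@B7} | OUT={a@B3, b@B1, b@B4, b@B8, c@B2, d@B1, d@B8, e@B5, f@B7}
  B6: | IN={a@B3, b@B1, b@B4, b@B8, c@B2, d@B1, d@B8, e@B5, f@B7} | OUT={a@B3, b@B6, c@B2, d@B1, d@B8, e@B5, f@B7}
  B7: | IN={a@B3, b@B1, b@B6, c@B2, d@B1, d@B8, e@B0, e@B5, f@B7} | OUT={a@B3, b@B7, c@B2, d@B7, e@B0, e@B5, f@B7}
  B8: | IN={a@B3, b@B6, b@B7, c@B2, d@B1, d@B7, d@B8, e@B0, e@B5, f@B7} | OUT={a@B3, b@B8, c@B2, d@B8, e@B0, e@B5, f@B7}
  B9: | IN={a@B3, b@B6, b@B8, c@B2, d@B1, d@B8, e@B0, e@B5, f@B7} | OUT={a@B9, b@B6, b@B8, c@B2, d@B1, d@B8, e@B0, e@B5, f@B7}

Merge at B9: IN[B9] = OUT[B6] ⊔ OUT[B8] = {a@B3, b@B6, b@B8, c@B2, d@B1, d@B8, e@B0, e@B5, f@B7}
Applying B9's transfer function to that IN value gives OUT[B9] (row B9 above).

Answer: {a@B9, b@B6, b@B8, c@B2, d@B1, d@B8, e@B0, e@B5, f@B7}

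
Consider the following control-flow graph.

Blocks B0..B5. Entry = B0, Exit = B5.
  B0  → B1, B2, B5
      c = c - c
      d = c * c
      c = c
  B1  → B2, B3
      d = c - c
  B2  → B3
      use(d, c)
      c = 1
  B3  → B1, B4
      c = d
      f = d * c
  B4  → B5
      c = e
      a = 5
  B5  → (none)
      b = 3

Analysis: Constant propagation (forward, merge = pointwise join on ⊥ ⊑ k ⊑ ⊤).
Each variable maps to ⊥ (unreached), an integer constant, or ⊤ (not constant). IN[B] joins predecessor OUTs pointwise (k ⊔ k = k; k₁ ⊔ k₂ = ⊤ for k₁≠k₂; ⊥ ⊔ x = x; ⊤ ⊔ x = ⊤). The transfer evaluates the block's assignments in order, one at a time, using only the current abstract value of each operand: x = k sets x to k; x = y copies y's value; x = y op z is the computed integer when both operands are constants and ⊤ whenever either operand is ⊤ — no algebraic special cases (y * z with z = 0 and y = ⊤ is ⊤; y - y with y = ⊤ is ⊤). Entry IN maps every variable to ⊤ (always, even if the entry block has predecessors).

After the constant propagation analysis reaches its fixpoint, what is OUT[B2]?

Answer: {a: ⊤, b: ⊤, c: 1, d: ⊤, e: ⊤, f: ⊤}

Trace:
Per-block solution:
  B0:   IN=(all ⊤)   OUT=(all ⊤)
  B1:   IN=(all ⊤)   OUT=(all ⊤)
  B2:   IN=(all ⊤)   OUT={c:1; rest ⊤}
  B3:   IN=(all ⊤)   OUT=(all ⊤)
  B4:   IN=(all ⊤)   OUT={a:5; rest ⊤}
  B5:   IN=(all ⊤)   OUT={b:3; rest ⊤}

Merge at B2: IN[B2] = OUT[B0] ⊔ OUT[B1] = {a: ⊤, b: ⊤, c: ⊤, d: ⊤, e: ⊤, f: ⊤}
Applying B2's transfer function to that IN value gives OUT[B2] (row B2 above).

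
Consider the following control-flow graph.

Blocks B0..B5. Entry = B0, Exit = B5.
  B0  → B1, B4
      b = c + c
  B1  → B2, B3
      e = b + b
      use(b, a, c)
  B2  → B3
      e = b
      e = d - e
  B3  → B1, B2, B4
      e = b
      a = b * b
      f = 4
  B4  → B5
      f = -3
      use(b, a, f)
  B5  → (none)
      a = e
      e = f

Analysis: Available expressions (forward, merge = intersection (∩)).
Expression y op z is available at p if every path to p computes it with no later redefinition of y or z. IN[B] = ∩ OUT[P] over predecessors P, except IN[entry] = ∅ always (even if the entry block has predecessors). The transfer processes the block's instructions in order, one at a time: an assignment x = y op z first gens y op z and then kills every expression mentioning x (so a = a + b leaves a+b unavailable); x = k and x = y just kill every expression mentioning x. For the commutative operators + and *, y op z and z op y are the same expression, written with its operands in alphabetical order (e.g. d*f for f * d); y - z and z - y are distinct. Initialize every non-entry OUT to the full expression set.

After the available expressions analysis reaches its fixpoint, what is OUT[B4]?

Answer: {c+c}

Working:
Per-block solution:
  B0:  IN={}  OUT={c+c}
  B1:  IN={c+c}  OUT={b+b, c+c}
  B2:  IN={b+b, c+c}  OUT={b+b, c+c}
  B3:  IN={b+b, c+c}  OUT={b*b, b+b, c+c}
  B4:  IN={c+c}  OUT={c+c}
  B5:  IN={c+c}  OUT={c+c}

Merge at B4: IN[B4] = OUT[B0] ∩ OUT[B3] = {c+c}
Applying B4's transfer function to that IN value gives OUT[B4] (row B4 above).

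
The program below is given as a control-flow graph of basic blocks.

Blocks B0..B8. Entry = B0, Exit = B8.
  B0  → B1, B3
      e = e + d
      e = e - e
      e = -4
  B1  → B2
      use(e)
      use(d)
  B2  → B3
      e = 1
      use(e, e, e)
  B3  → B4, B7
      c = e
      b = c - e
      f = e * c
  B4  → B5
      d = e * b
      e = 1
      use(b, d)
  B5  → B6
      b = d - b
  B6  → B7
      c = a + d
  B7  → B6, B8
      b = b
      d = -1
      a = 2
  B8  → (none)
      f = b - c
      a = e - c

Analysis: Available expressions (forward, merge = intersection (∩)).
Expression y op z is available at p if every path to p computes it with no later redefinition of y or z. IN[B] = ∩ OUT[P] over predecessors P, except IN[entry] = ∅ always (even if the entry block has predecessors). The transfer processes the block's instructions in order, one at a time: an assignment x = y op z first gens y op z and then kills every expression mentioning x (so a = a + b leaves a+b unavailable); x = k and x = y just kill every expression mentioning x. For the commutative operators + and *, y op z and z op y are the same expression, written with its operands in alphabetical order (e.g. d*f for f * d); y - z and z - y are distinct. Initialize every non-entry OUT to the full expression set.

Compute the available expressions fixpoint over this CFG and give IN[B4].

Fixpoint table:
  B0:  IN={}  OUT={}
  B1:  IN={}  OUT={}
  B2:  IN={}  OUT={}
  B3:  IN={}  OUT={c*e, c-e}
  B4:  IN={c*e, c-e}  OUT={}
  B5:  IN={}  OUT={}
  B6:  IN={}  OUT={a+d}
  B7:  IN={}  OUT={}
  B8:  IN={}  OUT={b-c, e-c}

Merge at B4: IN[B4] = OUT[B3] = {c*e, c-e}

Answer: {c*e, c-e}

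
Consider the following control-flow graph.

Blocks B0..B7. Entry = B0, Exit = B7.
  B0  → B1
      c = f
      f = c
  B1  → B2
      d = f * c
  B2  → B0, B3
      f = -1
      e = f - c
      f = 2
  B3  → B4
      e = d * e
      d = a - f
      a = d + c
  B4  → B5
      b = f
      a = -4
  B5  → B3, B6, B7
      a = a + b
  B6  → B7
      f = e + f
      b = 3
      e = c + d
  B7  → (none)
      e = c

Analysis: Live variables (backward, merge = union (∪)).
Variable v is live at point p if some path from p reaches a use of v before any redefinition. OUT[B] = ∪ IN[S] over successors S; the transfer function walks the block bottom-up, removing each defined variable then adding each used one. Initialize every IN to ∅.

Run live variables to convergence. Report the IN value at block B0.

Per-block solution:
  B0: | IN={a, f} | OUT={a, c, f}
  B1: | IN={a, c, f} | OUT={a, c, d}
  B2: | IN={a, c, d} | OUT={a, c, d, e, f}
  B3: | IN={a, c, d, e, f} | OUT={c, d, e, f}
  B4: | IN={c, d, e, f} | OUT={a, b, c, d, e, f}
  B5: | IN={a, b, c, d, e, f} | OUT={a, c, d, e, f}
  B6: | IN={c, d, e, f} | OUT={c}
  B7: | IN={c} | OUT={}

Merge at B0: OUT[B0] = IN[B1] = {a, c, f}
Applying B0's transfer function to that OUT value gives IN[B0] (row B0 above).

Answer: {a, f}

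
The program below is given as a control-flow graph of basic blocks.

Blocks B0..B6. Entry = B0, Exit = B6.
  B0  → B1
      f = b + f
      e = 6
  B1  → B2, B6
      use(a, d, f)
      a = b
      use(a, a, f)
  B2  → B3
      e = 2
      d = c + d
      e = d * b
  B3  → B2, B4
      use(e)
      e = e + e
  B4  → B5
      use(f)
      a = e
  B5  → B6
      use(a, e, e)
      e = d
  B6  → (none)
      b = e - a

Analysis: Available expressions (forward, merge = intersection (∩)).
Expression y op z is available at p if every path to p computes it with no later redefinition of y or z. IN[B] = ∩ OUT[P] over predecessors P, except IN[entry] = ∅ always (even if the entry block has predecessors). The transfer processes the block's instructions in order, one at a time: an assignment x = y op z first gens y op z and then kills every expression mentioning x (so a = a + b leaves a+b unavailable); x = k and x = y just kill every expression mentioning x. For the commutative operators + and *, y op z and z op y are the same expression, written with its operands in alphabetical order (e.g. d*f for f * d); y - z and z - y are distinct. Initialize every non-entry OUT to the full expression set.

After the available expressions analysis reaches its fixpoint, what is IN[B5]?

Answer: {b*d}

Working:
Converged values:
  B0:  IN={}  OUT={}
  B1:  IN={}  OUT={}
  B2:  IN={}  OUT={b*d}
  B3:  IN={b*d}  OUT={b*d}
  B4:  IN={b*d}  OUT={b*d}
  B5:  IN={b*d}  OUT={b*d}
  B6:  IN={}  OUT={e-a}

Merge at B5: IN[B5] = OUT[B4] = {b*d}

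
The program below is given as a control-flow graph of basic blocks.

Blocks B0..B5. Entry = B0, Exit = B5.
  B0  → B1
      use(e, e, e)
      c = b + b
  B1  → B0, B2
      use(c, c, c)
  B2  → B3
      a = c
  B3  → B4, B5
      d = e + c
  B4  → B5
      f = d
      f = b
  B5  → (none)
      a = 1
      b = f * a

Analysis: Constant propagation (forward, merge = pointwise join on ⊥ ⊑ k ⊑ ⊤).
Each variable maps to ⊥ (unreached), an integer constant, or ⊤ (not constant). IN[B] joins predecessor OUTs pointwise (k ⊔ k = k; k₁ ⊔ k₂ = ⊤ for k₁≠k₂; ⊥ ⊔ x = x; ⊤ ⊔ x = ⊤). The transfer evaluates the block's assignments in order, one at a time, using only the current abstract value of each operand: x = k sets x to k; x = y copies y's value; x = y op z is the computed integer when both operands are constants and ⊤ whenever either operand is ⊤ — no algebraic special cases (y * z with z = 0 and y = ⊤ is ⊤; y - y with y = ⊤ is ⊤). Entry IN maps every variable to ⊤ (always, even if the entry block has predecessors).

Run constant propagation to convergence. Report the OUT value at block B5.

Per-block solution:
  B0:  IN=(all ⊤)  OUT=(all ⊤)
  B1:  IN=(all ⊤)  OUT=(all ⊤)
  B2:  IN=(all ⊤)  OUT=(all ⊤)
  B3:  IN=(all ⊤)  OUT=(all ⊤)
  B4:  IN=(all ⊤)  OUT=(all ⊤)
  B5:  IN=(all ⊤)  OUT={a:1; rest ⊤}

Merge at B5: IN[B5] = OUT[B3] ⊔ OUT[B4] = {a: ⊤, b: ⊤, c: ⊤, d: ⊤, e: ⊤, f: ⊤}
Applying B5's transfer function to that IN value gives OUT[B5] (row B5 above).

Answer: {a: 1, b: ⊤, c: ⊤, d: ⊤, e: ⊤, f: ⊤}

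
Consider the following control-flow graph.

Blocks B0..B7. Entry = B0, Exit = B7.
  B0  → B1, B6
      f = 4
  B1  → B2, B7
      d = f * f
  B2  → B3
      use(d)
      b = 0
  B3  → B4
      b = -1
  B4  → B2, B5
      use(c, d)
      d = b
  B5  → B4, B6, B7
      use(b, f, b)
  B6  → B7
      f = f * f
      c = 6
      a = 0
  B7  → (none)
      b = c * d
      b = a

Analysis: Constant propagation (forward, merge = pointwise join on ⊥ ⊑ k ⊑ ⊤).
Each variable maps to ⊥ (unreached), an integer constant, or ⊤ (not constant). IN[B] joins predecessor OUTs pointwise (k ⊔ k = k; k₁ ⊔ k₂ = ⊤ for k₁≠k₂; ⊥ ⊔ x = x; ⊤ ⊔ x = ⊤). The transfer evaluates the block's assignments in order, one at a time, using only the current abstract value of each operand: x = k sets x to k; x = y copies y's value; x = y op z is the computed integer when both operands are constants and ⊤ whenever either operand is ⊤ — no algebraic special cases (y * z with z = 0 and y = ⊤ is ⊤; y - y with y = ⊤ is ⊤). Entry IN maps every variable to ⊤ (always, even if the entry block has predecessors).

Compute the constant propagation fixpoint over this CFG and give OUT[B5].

Per-block solution:
  B0: | IN=(all ⊤) | OUT={f:4; rest ⊤}
  B1: | IN={f:4; rest ⊤} | OUT={d:16, f:4; rest ⊤}
  B2: | IN={f:4; rest ⊤} | OUT={b:0, f:4; rest ⊤}
  B3: | IN={b:0, f:4; rest ⊤} | OUT={b:-1, f:4; rest ⊤}
  B4: | IN={b:-1, f:4; rest ⊤} | OUT={b:-1, d:-1, f:4; rest ⊤}
  B5: | IN={b:-1, d:-1, f:4; rest ⊤} | OUT={b:-1, d:-1, f:4; rest ⊤}
  B6: | IN={f:4; rest ⊤} | OUT={a:0, c:6, f:16; rest ⊤}
  B7: | IN=(all ⊤) | OUT=(all ⊤)

Merge at B5: IN[B5] = OUT[B4] = {a: ⊤, b: -1, c: ⊤, d: -1, e: ⊤, f: 4}
Applying B5's transfer function to that IN value gives OUT[B5] (row B5 above).

Answer: {a: ⊤, b: -1, c: ⊤, d: -1, e: ⊤, f: 4}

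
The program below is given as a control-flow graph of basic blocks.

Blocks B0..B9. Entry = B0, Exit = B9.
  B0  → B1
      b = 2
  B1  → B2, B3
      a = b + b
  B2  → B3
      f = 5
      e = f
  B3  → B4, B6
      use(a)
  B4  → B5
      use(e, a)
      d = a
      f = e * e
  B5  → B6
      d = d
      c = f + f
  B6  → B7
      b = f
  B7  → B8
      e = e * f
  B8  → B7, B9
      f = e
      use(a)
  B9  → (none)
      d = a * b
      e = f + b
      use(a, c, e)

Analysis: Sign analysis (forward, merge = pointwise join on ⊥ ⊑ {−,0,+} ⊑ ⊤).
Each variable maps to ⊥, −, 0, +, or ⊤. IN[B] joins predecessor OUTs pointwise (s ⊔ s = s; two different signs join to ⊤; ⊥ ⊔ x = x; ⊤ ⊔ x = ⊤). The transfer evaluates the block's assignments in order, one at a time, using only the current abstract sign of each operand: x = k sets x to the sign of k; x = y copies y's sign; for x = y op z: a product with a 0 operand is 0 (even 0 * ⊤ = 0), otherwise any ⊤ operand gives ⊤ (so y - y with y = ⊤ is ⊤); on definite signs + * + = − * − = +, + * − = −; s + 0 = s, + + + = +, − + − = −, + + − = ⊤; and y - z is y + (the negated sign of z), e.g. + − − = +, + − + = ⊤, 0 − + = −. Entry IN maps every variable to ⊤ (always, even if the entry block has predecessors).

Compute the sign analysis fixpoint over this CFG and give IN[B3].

Answer: {a: +, b: +, c: ⊤, d: ⊤, e: ⊤, f: ⊤}

Trace:
Fixpoint table:
  B0:   IN=(all ⊤)   OUT={b:+; rest ⊤}
  B1:   IN={b:+; rest ⊤}   OUT={a:+, b:+; rest ⊤}
  B2:   IN={a:+, b:+; rest ⊤}   OUT={a:+, b:+, e:+, f:+; rest ⊤}
  B3:   IN={a:+, b:+; rest ⊤}   OUT={a:+, b:+; rest ⊤}
  B4:   IN={a:+, b:+; rest ⊤}   OUT={a:+, b:+, d:+; rest ⊤}
  B5:   IN={a:+, b:+, d:+; rest ⊤}   OUT={a:+, b:+, d:+; rest ⊤}
  B6:   IN={a:+, b:+; rest ⊤}   OUT={a:+; rest ⊤}
  B7:   IN={a:+; rest ⊤}   OUT={a:+; rest ⊤}
  B8:   IN={a:+; rest ⊤}   OUT={a:+; rest ⊤}
  B9:   IN={a:+; rest ⊤}   OUT={a:+; rest ⊤}

Merge at B3: IN[B3] = OUT[B1] ⊔ OUT[B2] = {a: +, b: +, c: ⊤, d: ⊤, e: ⊤, f: ⊤}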